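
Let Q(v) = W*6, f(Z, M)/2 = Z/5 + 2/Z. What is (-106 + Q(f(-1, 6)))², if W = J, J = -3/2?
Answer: 13225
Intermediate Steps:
f(Z, M) = 4/Z + 2*Z/5 (f(Z, M) = 2*(Z/5 + 2/Z) = 2*(2/Z + Z/5) = 4/Z + 2*Z/5)
J = -3/2 (J = -3*½ = -3/2 ≈ -1.5000)
W = -3/2 ≈ -1.5000
Q(v) = -9 (Q(v) = -3/2*6 = -9)
(-106 + Q(f(-1, 6)))² = (-106 - 9)² = (-115)² = 13225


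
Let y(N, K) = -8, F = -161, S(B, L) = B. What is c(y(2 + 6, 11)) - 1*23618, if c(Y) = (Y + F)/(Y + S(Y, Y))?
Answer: -377719/16 ≈ -23607.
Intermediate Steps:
c(Y) = (-161 + Y)/(2*Y) (c(Y) = (Y - 161)/(Y + Y) = (-161 + Y)/((2*Y)) = (-161 + Y)*(1/(2*Y)) = (-161 + Y)/(2*Y))
c(y(2 + 6, 11)) - 1*23618 = (½)*(-161 - 8)/(-8) - 1*23618 = (½)*(-⅛)*(-169) - 23618 = 169/16 - 23618 = -377719/16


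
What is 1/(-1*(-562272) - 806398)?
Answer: -1/244126 ≈ -4.0962e-6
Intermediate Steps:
1/(-1*(-562272) - 806398) = 1/(562272 - 806398) = 1/(-244126) = -1/244126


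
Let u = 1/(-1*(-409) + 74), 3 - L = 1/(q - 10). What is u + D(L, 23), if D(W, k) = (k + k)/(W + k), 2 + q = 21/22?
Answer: 2702657/1531110 ≈ 1.7652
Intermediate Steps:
q = -23/22 (q = -2 + 21/22 = -23/22 ≈ -1.0455)
L = 751/243 (L = 3 - 1/(-23/22 - 10) = 3 - 1/(-243/22) = 3 - 1*(-22/243) = 3 + 22/243 = 751/243 ≈ 3.0905)
D(W, k) = 2*k/(W + k) (D(W, k) = (2*k)/(W + k) = 2*k/(W + k))
u = 1/483 (u = 1/(409 + 74) = 1/483 ≈ 0.0020704)
u + D(L, 23) = 1/483 + 2*23/(751/243 + 23) = 1/483 + 2*23/(6340/243) = 1/483 + 2*23*(243/6340) = 1/483 + 5589/3170 = 2702657/1531110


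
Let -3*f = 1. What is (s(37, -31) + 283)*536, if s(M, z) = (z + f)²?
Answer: 6101288/9 ≈ 6.7792e+5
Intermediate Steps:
f = -⅓ (f = -⅓*1 = -⅓ ≈ -0.33333)
s(M, z) = (-⅓ + z)² (s(M, z) = (z - ⅓)² = (-⅓ + z)²)
(s(37, -31) + 283)*536 = ((-1 + 3*(-31))²/9 + 283)*536 = ((-1 - 93)²/9 + 283)*536 = ((⅑)*(-94)² + 283)*536 = ((⅑)*8836 + 283)*536 = (8836/9 + 283)*536 = (11383/9)*536 = 6101288/9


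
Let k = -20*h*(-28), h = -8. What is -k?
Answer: 4480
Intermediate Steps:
k = -4480 (k = -20*(-8)*(-28) = 160*(-28) = -4480)
-k = -1*(-4480) = 4480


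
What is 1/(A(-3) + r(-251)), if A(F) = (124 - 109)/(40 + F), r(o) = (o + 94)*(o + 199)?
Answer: 37/302083 ≈ 0.00012248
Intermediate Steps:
r(o) = (94 + o)*(199 + o)
A(F) = 15/(40 + F)
1/(A(-3) + r(-251)) = 1/(15/(40 - 3) + (18706 + (-251)² + 293*(-251))) = 1/(15/37 + (18706 + 63001 - 73543)) = 1/(15*(1/37) + 8164) = 1/(15/37 + 8164) = 1/(302083/37) = 37/302083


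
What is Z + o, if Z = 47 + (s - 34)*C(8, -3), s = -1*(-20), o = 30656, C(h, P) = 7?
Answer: 30605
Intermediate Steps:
s = 20
Z = -51 (Z = 47 + (20 - 34)*7 = 47 - 14*7 = 47 - 98 = -51)
Z + o = -51 + 30656 = 30605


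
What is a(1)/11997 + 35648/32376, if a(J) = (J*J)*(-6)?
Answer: 1979050/1798217 ≈ 1.1006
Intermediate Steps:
a(J) = -6*J² (a(J) = J²*(-6) = -6*J²)
a(1)/11997 + 35648/32376 = -6*1²/11997 + 35648/32376 = -6*1*(1/11997) + 35648*(1/32376) = -6*1/11997 + 4456/4047 = -2/3999 + 4456/4047 = 1979050/1798217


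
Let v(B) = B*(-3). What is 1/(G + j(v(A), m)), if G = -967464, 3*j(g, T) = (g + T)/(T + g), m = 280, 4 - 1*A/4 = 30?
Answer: -3/2902391 ≈ -1.0336e-6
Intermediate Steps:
A = -104 (A = 16 - 4*30 = 16 - 120 = -104)
v(B) = -3*B
j(g, T) = ⅓ (j(g, T) = ((g + T)/(T + g))/3 = ((T + g)/(T + g))/3 = (⅓)*1 = ⅓)
1/(G + j(v(A), m)) = 1/(-967464 + ⅓) = 1/(-2902391/3) = -3/2902391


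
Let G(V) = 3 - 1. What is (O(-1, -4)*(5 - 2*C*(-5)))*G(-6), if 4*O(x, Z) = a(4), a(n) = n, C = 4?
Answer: 90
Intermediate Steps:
O(x, Z) = 1 (O(x, Z) = (¼)*4 = 1)
G(V) = 2
(O(-1, -4)*(5 - 2*C*(-5)))*G(-6) = (1*(5 - 2*4*(-5)))*2 = (1*(5 - (-40)))*2 = (1*(5 - 2*(-20)))*2 = (1*(5 + 40))*2 = (1*45)*2 = 45*2 = 90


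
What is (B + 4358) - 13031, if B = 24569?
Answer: 15896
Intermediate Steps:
(B + 4358) - 13031 = (24569 + 4358) - 13031 = 28927 - 13031 = 15896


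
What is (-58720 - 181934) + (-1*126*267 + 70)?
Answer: -274226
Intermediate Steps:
(-58720 - 181934) + (-1*126*267 + 70) = -240654 + (-126*267 + 70) = -240654 + (-33642 + 70) = -240654 - 33572 = -274226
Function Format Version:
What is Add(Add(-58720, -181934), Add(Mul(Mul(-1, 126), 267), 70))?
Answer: -274226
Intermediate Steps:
Add(Add(-58720, -181934), Add(Mul(Mul(-1, 126), 267), 70)) = Add(-240654, Add(Mul(-126, 267), 70)) = Add(-240654, Add(-33642, 70)) = Add(-240654, -33572) = -274226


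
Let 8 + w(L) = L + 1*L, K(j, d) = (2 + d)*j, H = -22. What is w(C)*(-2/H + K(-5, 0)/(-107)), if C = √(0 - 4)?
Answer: -1736/1177 + 868*I/1177 ≈ -1.4749 + 0.73747*I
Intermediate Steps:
C = 2*I (C = √(-4) = 2*I ≈ 2.0*I)
K(j, d) = j*(2 + d)
w(L) = -8 + 2*L (w(L) = -8 + (L + 1*L) = -8 + (L + L) = -8 + 2*L)
w(C)*(-2/H + K(-5, 0)/(-107)) = (-8 + 2*(2*I))*(-2/(-22) - 5*(2 + 0)/(-107)) = (-8 + 4*I)*(-2*(-1/22) - 5*2*(-1/107)) = (-8 + 4*I)*(1/11 - 10*(-1/107)) = (-8 + 4*I)*(1/11 + 10/107) = (-8 + 4*I)*(217/1177) = -1736/1177 + 868*I/1177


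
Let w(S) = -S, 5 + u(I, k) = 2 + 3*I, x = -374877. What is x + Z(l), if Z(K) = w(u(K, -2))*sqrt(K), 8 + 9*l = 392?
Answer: -374877 - 1000*sqrt(6)/3 ≈ -3.7569e+5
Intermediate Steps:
u(I, k) = -3 + 3*I (u(I, k) = -5 + (2 + 3*I) = -3 + 3*I)
l = 128/3 (l = -8/9 + (1/9)*392 = -8/9 + 392/9 = 128/3 ≈ 42.667)
Z(K) = sqrt(K)*(3 - 3*K) (Z(K) = (-(-3 + 3*K))*sqrt(K) = (3 - 3*K)*sqrt(K) = sqrt(K)*(3 - 3*K))
x + Z(l) = -374877 + 3*sqrt(128/3)*(1 - 1*128/3) = -374877 + 3*(8*sqrt(6)/3)*(1 - 128/3) = -374877 + 3*(8*sqrt(6)/3)*(-125/3) = -374877 - 1000*sqrt(6)/3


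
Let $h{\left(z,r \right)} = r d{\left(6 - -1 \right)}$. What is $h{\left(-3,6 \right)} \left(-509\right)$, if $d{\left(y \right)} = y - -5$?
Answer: $-36648$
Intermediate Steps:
$d{\left(y \right)} = 5 + y$ ($d{\left(y \right)} = y + 5 = 5 + y$)
$h{\left(z,r \right)} = 12 r$ ($h{\left(z,r \right)} = r \left(5 + \left(6 - -1\right)\right) = r \left(5 + \left(6 + 1\right)\right) = r \left(5 + 7\right) = r 12 = 12 r$)
$h{\left(-3,6 \right)} \left(-509\right) = 12 \cdot 6 \left(-509\right) = 72 \left(-509\right) = -36648$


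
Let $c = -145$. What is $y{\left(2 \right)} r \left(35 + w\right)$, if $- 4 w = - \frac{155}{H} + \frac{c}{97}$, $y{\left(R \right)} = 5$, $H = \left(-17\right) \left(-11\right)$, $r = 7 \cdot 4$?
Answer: $\frac{90356350}{18139} \approx 4981.3$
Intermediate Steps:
$r = 28$
$H = 187$
$w = \frac{21075}{36278}$ ($w = - \frac{- \frac{155}{187} - \frac{145}{97}}{4} = \left(- \frac{1}{4}\right) \left(- \frac{42150}{18139}\right) = \frac{21075}{36278} \approx 0.58093$)
$y{\left(2 \right)} r \left(35 + w\right) = 5 \cdot 28 \left(35 + \frac{21075}{36278}\right) = 140 \cdot \frac{1290805}{36278} = \frac{90356350}{18139}$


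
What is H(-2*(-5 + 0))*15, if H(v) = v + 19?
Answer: 435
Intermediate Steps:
H(v) = 19 + v
H(-2*(-5 + 0))*15 = (19 - 2*(-5 + 0))*15 = (19 - 2*(-5))*15 = (19 + 10)*15 = 29*15 = 435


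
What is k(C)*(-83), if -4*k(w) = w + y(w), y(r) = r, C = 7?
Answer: 581/2 ≈ 290.50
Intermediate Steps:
k(w) = -w/2 (k(w) = -(w + w)/4 = -w/2)
k(C)*(-83) = -½*7*(-83) = -7/2*(-83) = 581/2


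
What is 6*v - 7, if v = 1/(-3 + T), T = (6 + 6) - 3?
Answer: -6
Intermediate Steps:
T = 9 (T = 12 - 3 = 9)
v = 1/6 (v = 1/(-3 + 9) = 1/6 ≈ 0.16667)
6*v - 7 = 6*(1/6) - 7 = 1 - 7 = -6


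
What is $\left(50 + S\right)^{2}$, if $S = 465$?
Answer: $265225$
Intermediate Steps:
$\left(50 + S\right)^{2} = \left(50 + 465\right)^{2} = 515^{2} = 265225$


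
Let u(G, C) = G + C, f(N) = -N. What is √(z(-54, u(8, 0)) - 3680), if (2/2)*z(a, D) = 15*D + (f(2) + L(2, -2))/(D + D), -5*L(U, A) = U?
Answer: I*√356015/10 ≈ 59.667*I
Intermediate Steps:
u(G, C) = C + G
L(U, A) = -U/5
z(a, D) = 15*D - 6/(5*D) (z(a, D) = 15*D + (-1*2 - ⅕*2)/(D + D) = 15*D + (-2 - ⅖)/((2*D)) = 15*D - 6/(5*D))
√(z(-54, u(8, 0)) - 3680) = √((15*(0 + 8) - 6/(5*(0 + 8))) - 3680) = √((15*8 - 6/5/8) - 3680) = √((120 - 6/5*⅛) - 3680) = √((120 - 3/20) - 3680) = √(2397/20 - 3680) = √(-71203/20) = I*√356015/10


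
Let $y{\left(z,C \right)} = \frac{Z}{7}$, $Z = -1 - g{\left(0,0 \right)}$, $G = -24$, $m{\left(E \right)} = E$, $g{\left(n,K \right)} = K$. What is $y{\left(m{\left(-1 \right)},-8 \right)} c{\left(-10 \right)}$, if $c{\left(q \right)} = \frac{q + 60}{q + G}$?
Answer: $\frac{25}{119} \approx 0.21008$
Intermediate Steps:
$Z = -1$ ($Z = -1 - 0 = -1 + 0 = -1$)
$y{\left(z,C \right)} = - \frac{1}{7}$
$c{\left(q \right)} = \frac{60 + q}{-24 + q}$ ($c{\left(q \right)} = \frac{q + 60}{q - 24} = \frac{60 + q}{-24 + q}$)
$y{\left(m{\left(-1 \right)},-8 \right)} c{\left(-10 \right)} = - \frac{\frac{1}{-24 - 10} \left(60 - 10\right)}{7} = - \frac{\frac{1}{-34} \cdot 50}{7} = - \frac{\left(- \frac{1}{34}\right) 50}{7} = \left(- \frac{1}{7}\right) \left(- \frac{25}{17}\right) = \frac{25}{119}$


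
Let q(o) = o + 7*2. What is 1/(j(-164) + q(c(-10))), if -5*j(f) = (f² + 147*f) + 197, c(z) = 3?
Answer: -1/580 ≈ -0.0017241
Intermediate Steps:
j(f) = -197/5 - 147*f/5 - f²/5 (j(f) = -((f² + 147*f) + 197)/5 = -(197 + f² + 147*f)/5 = -197/5 - 147*f/5 - f²/5)
q(o) = 14 + o (q(o) = o + 14 = 14 + o)
1/(j(-164) + q(c(-10))) = 1/((-197/5 - 147/5*(-164) - ⅕*(-164)²) + (14 + 3)) = 1/((-197/5 + 24108/5 - ⅕*26896) + 17) = 1/((-197/5 + 24108/5 - 26896/5) + 17) = 1/(-597 + 17) = 1/(-580) = -1/580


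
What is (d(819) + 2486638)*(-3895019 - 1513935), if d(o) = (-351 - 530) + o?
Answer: -13449775201504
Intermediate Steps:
d(o) = -881 + o
(d(819) + 2486638)*(-3895019 - 1513935) = ((-881 + 819) + 2486638)*(-3895019 - 1513935) = (-62 + 2486638)*(-5408954) = 2486576*(-5408954) = -13449775201504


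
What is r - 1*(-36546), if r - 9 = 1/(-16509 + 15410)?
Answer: 40173944/1099 ≈ 36555.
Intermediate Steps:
r = 9890/1099 (r = 9 + 1/(-16509 + 15410) = 9 + 1/(-1099) = 9 - 1/1099 = 9890/1099 ≈ 8.9991)
r - 1*(-36546) = 9890/1099 - 1*(-36546) = 9890/1099 + 36546 = 40173944/1099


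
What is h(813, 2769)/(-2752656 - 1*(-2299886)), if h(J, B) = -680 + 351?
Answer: 329/452770 ≈ 0.00072664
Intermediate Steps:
h(J, B) = -329
h(813, 2769)/(-2752656 - 1*(-2299886)) = -329/(-2752656 - 1*(-2299886)) = -329/(-2752656 + 2299886) = -329/(-452770) = -329*(-1/452770) = 329/452770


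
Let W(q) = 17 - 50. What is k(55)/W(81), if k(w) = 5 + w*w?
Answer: -1010/11 ≈ -91.818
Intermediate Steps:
W(q) = -33
k(w) = 5 + w²
k(55)/W(81) = (5 + 55²)/(-33) = (5 + 3025)*(-1/33) = 3030*(-1/33) = -1010/11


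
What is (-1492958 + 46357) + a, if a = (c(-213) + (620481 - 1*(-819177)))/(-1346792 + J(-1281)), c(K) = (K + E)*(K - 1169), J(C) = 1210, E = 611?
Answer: -973260578202/672791 ≈ -1.4466e+6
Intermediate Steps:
c(K) = (-1169 + K)*(611 + K) (c(K) = (K + 611)*(K - 1169) = (611 + K)*(-1169 + K) = (-1169 + K)*(611 + K))
a = -444811/672791 (a = ((-714259 + (-213)² - 558*(-213)) + (620481 - 1*(-819177)))/(-1346792 + 1210) = ((-714259 + 45369 + 118854) + (620481 + 819177))/(-1345582) = (-550036 + 1439658)*(-1/1345582) = 889622*(-1/1345582) = -444811/672791 ≈ -0.66114)
(-1492958 + 46357) + a = (-1492958 + 46357) - 444811/672791 = -1446601 - 444811/672791 = -973260578202/672791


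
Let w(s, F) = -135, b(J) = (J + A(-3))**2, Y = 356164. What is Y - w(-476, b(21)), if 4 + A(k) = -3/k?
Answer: 356299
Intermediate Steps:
A(k) = -4 - 3/k
b(J) = (-3 + J)**2 (b(J) = (J + (-4 - 3/(-3)))**2 = (J + (-4 - 3*(-1/3)))**2 = (J + (-4 + 1))**2 = (J - 3)**2 = (-3 + J)**2)
Y - w(-476, b(21)) = 356164 - 1*(-135) = 356164 + 135 = 356299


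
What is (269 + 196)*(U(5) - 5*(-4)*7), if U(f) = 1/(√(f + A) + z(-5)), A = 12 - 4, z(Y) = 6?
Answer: 1500090/23 - 465*√13/23 ≈ 65148.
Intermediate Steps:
A = 8
U(f) = 1/(6 + √(8 + f)) (U(f) = 1/(√(f + 8) + 6) = 1/(√(8 + f) + 6) = 1/(6 + √(8 + f)))
(269 + 196)*(U(5) - 5*(-4)*7) = (269 + 196)*(1/(6 + √(8 + 5)) - 5*(-4)*7) = 465*(1/(6 + √13) + 20*7) = 465*(1/(6 + √13) + 140) = 465*(140 + 1/(6 + √13)) = 65100 + 465/(6 + √13)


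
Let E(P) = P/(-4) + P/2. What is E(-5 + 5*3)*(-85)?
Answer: -425/2 ≈ -212.50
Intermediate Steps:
E(P) = P/4 (E(P) = P*(-¼) + P*(½) = -P/4 + P/2 = P/4)
E(-5 + 5*3)*(-85) = ((-5 + 5*3)/4)*(-85) = ((-5 + 15)/4)*(-85) = ((¼)*10)*(-85) = (5/2)*(-85) = -425/2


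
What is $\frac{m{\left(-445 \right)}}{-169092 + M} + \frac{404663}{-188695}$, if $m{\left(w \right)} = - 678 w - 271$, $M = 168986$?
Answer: $- \frac{56922926383}{20001670} \approx -2845.9$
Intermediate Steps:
$m{\left(w \right)} = -271 - 678 w$
$\frac{m{\left(-445 \right)}}{-169092 + M} + \frac{404663}{-188695} = \frac{-271 - -301710}{-169092 + 168986} + \frac{404663}{-188695} = \frac{-271 + 301710}{-106} + 404663 \left(- \frac{1}{188695}\right) = 301439 \left(- \frac{1}{106}\right) - \frac{404663}{188695} = - \frac{301439}{106} - \frac{404663}{188695} = - \frac{56922926383}{20001670}$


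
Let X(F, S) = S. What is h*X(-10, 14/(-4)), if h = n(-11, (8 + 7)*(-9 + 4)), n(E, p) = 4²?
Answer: -56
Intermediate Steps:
n(E, p) = 16
h = 16
h*X(-10, 14/(-4)) = 16*(14/(-4)) = 16*(14*(-¼)) = 16*(-7/2) = -56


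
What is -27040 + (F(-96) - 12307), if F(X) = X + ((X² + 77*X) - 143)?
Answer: -37762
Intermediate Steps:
F(X) = -143 + X² + 78*X (F(X) = X + (-143 + X² + 77*X) = -143 + X² + 78*X)
-27040 + (F(-96) - 12307) = -27040 + ((-143 + (-96)² + 78*(-96)) - 12307) = -27040 + ((-143 + 9216 - 7488) - 12307) = -27040 + (1585 - 12307) = -27040 - 10722 = -37762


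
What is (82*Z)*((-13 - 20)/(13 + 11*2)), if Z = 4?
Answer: -10824/35 ≈ -309.26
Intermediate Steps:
(82*Z)*((-13 - 20)/(13 + 11*2)) = (82*4)*((-13 - 20)/(13 + 11*2)) = 328*(-33/(13 + 22)) = 328*(-33/35) = -10824/35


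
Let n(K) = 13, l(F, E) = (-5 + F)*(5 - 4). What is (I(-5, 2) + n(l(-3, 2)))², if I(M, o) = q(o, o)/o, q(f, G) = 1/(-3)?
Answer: 5929/36 ≈ 164.69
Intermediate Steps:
q(f, G) = -⅓ (q(f, G) = 1*(-⅓) = -⅓)
l(F, E) = -5 + F (l(F, E) = (-5 + F)*1 = -5 + F)
I(M, o) = -1/(3*o)
(I(-5, 2) + n(l(-3, 2)))² = (-⅓/2 + 13)² = (-⅓*½ + 13)² = (-⅙ + 13)² = (77/6)² = 5929/36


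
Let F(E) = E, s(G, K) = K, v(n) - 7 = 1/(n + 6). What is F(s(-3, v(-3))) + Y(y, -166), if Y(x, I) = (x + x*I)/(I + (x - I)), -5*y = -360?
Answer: -473/3 ≈ -157.67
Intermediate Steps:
v(n) = 7 + 1/(6 + n) (v(n) = 7 + 1/(n + 6) = 7 + 1/(6 + n))
y = 72 (y = -⅕*(-360) = 72)
Y(x, I) = (x + I*x)/x
F(s(-3, v(-3))) + Y(y, -166) = (43 + 7*(-3))/(6 - 3) + (1 - 166) = (43 - 21)/3 - 165 = (⅓)*22 - 165 = 22/3 - 165 = -473/3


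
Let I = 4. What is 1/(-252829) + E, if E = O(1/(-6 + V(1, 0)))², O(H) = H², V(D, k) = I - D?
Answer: 252748/20479149 ≈ 0.012342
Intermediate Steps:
V(D, k) = 4 - D
E = 1/81 (E = ((1/(-6 + (4 - 1*1)))²)² = ((1/(-6 + (4 - 1)))²)² = ((1/(-6 + 3))²)² = ((1/(-3))²)² = ((-⅓)²)² = (⅑)² = 1/81 ≈ 0.012346)
1/(-252829) + E = 1/(-252829) + 1/81 = -1/252829 + 1/81 = 252748/20479149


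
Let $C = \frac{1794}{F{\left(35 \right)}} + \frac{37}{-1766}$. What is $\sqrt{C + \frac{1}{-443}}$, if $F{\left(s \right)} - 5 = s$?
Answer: $\frac{\sqrt{685909018949435}}{3911690} \approx 6.6953$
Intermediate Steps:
$F{\left(s \right)} = 5 + s$
$C = \frac{791681}{17660}$ ($C = \frac{1794}{5 + 35} + \frac{37}{-1766} = \frac{1794}{40} + 37 \left(- \frac{1}{1766}\right) = 1794 \cdot \frac{1}{40} - \frac{37}{1766} = \frac{897}{20} - \frac{37}{1766} = \frac{791681}{17660} \approx 44.829$)
$\sqrt{C + \frac{1}{-443}} = \sqrt{\frac{791681}{17660} + \frac{1}{-443}} = \sqrt{\frac{791681}{17660} - \frac{1}{443}} = \sqrt{\frac{350697023}{7823380}} = \frac{\sqrt{685909018949435}}{3911690}$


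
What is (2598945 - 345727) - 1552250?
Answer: 700968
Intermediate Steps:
(2598945 - 345727) - 1552250 = 2253218 - 1552250 = 700968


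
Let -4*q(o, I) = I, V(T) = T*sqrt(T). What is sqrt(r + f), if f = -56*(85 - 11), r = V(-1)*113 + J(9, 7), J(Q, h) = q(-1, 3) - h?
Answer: sqrt(-16607 - 452*I)/2 ≈ 0.87678 - 64.44*I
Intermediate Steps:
V(T) = T**(3/2)
q(o, I) = -I/4
J(Q, h) = -3/4 - h (J(Q, h) = -1/4*3 - h = -3/4 - h)
r = -31/4 - 113*I (r = (-1)**(3/2)*113 + (-3/4 - 1*7) = -I*113 + (-3/4 - 7) = -113*I - 31/4 = -31/4 - 113*I ≈ -7.75 - 113.0*I)
f = -4144 (f = -56*74 = -4144)
sqrt(r + f) = sqrt((-31/4 - 113*I) - 4144) = sqrt(-16607/4 - 113*I)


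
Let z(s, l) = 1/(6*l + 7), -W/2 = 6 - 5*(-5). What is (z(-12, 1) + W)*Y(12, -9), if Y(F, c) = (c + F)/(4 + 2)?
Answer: -805/26 ≈ -30.962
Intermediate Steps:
Y(F, c) = F/6 + c/6 (Y(F, c) = (F + c)/6 = (F + c)*(⅙) = F/6 + c/6)
W = -62 (W = -2*(6 - 5*(-5)) = -2*(6 + 25) = -2*31 = -62)
z(s, l) = 1/(7 + 6*l)
(z(-12, 1) + W)*Y(12, -9) = (1/(7 + 6*1) - 62)*((⅙)*12 + (⅙)*(-9)) = (1/(7 + 6) - 62)*(2 - 3/2) = (1/13 - 62)*(½) = -805/13*½ = -805/26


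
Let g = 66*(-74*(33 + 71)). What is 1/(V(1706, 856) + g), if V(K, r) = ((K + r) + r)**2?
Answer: 1/11174788 ≈ 8.9487e-8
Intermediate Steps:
V(K, r) = (K + 2*r)**2
g = -507936 (g = 66*(-74*104) = 66*(-7696) = -507936)
1/(V(1706, 856) + g) = 1/((1706 + 2*856)**2 - 507936) = 1/((1706 + 1712)**2 - 507936) = 1/(3418**2 - 507936) = 1/(11682724 - 507936) = 1/11174788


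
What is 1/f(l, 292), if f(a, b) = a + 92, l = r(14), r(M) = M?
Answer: 1/106 ≈ 0.0094340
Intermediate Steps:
l = 14
f(a, b) = 92 + a
1/f(l, 292) = 1/(92 + 14) = 1/106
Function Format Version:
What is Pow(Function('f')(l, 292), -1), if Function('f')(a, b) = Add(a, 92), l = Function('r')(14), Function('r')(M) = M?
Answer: Rational(1, 106) ≈ 0.0094340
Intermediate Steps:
l = 14
Function('f')(a, b) = Add(92, a)
Pow(Function('f')(l, 292), -1) = Pow(Add(92, 14), -1) = Pow(106, -1) = Rational(1, 106)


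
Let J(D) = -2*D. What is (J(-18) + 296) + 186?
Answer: 518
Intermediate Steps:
(J(-18) + 296) + 186 = (-2*(-18) + 296) + 186 = (36 + 296) + 186 = 332 + 186 = 518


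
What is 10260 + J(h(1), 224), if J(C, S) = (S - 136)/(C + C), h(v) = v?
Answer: 10304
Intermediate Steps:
J(C, S) = (-136 + S)/(2*C) (J(C, S) = (-136 + S)/((2*C)) = (-136 + S)*(1/(2*C)) = (-136 + S)/(2*C))
10260 + J(h(1), 224) = 10260 + (½)*(-136 + 224)/1 = 10260 + (½)*1*88 = 10260 + 44 = 10304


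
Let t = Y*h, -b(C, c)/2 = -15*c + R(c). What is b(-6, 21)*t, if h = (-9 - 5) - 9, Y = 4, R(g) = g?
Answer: -54096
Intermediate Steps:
b(C, c) = 28*c (b(C, c) = -2*(-15*c + c) = -(-28)*c = 28*c)
h = -23 (h = -14 - 9 = -23)
t = -92 (t = 4*(-23) = -92)
b(-6, 21)*t = (28*21)*(-92) = 588*(-92) = -54096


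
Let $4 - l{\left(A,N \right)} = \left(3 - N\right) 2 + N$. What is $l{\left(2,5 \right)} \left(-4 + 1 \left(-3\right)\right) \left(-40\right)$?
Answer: $840$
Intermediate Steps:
$l{\left(A,N \right)} = -2 + N$ ($l{\left(A,N \right)} = 4 - \left(\left(3 - N\right) 2 + N\right) = 4 - \left(\left(6 - 2 N\right) + N\right) = 4 - \left(6 - N\right) = 4 + \left(-6 + N\right) = -2 + N$)
$l{\left(2,5 \right)} \left(-4 + 1 \left(-3\right)\right) \left(-40\right) = \left(-2 + 5\right) \left(-4 + 1 \left(-3\right)\right) \left(-40\right) = 3 \left(-4 - 3\right) \left(-40\right) = 3 \left(-7\right) \left(-40\right) = \left(-21\right) \left(-40\right) = 840$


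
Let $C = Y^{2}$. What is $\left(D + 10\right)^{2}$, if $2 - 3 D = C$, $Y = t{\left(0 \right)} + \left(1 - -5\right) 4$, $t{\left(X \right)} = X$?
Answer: $\frac{295936}{9} \approx 32882.0$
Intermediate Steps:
$Y = 24$ ($Y = 0 + \left(1 - -5\right) 4 = 0 + \left(1 + 5\right) 4 = 0 + 6 \cdot 4 = 0 + 24 = 24$)
$C = 576$ ($C = 24^{2} = 576$)
$D = - \frac{574}{3}$ ($D = \frac{2}{3} - 192 = - \frac{574}{3} \approx -191.33$)
$\left(D + 10\right)^{2} = \left(- \frac{574}{3} + 10\right)^{2} = \left(- \frac{544}{3}\right)^{2} = \frac{295936}{9}$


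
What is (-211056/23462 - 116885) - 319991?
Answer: -5125097884/11731 ≈ -4.3689e+5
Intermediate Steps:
(-211056/23462 - 116885) - 319991 = (-211056*1/23462 - 116885) - 319991 = (-105528/11731 - 116885) - 319991 = -1371283463/11731 - 319991 = -5125097884/11731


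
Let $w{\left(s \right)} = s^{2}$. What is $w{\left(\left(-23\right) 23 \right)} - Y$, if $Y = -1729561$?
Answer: $2009402$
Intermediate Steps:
$w{\left(\left(-23\right) 23 \right)} - Y = \left(\left(-23\right) 23\right)^{2} - -1729561 = \left(-529\right)^{2} + 1729561 = 279841 + 1729561 = 2009402$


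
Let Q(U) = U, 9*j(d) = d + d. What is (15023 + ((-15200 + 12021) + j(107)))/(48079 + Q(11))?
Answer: 10681/43281 ≈ 0.24678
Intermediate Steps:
j(d) = 2*d/9 (j(d) = (d + d)/9 = (2*d)/9 = 2*d/9)
(15023 + ((-15200 + 12021) + j(107)))/(48079 + Q(11)) = (15023 + ((-15200 + 12021) + (2/9)*107))/(48079 + 11) = (15023 + (-3179 + 214/9))/48090 = (15023 - 28397/9)*(1/48090) = (106810/9)*(1/48090) = 10681/43281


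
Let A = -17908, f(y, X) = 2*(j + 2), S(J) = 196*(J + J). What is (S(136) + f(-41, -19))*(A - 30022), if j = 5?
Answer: -2555915180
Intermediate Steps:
S(J) = 392*J (S(J) = 196*(2*J) = 392*J)
f(y, X) = 14 (f(y, X) = 2*(5 + 2) = 2*7 = 14)
(S(136) + f(-41, -19))*(A - 30022) = (392*136 + 14)*(-17908 - 30022) = (53312 + 14)*(-47930) = 53326*(-47930) = -2555915180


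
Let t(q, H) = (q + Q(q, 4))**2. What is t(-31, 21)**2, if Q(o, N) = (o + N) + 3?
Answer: 9150625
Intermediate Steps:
Q(o, N) = 3 + N + o (Q(o, N) = (N + o) + 3 = 3 + N + o)
t(q, H) = (7 + 2*q)**2 (t(q, H) = (q + (3 + 4 + q))**2 = (q + (7 + q))**2 = (7 + 2*q)**2)
t(-31, 21)**2 = ((7 + 2*(-31))**2)**2 = ((7 - 62)**2)**2 = ((-55)**2)**2 = 3025**2 = 9150625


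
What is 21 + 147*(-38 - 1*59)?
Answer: -14238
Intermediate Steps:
21 + 147*(-38 - 1*59) = 21 + 147*(-38 - 59) = 21 + 147*(-97) = 21 - 14259 = -14238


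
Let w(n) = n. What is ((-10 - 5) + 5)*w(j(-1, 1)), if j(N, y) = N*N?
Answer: -10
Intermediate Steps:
j(N, y) = N²
((-10 - 5) + 5)*w(j(-1, 1)) = ((-10 - 5) + 5)*(-1)² = (-15 + 5)*1 = -10*1 = -10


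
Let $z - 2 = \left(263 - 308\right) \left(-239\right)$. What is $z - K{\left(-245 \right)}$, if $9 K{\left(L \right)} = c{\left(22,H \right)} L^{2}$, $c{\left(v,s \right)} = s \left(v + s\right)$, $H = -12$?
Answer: $\frac{2433271}{3} \approx 8.1109 \cdot 10^{5}$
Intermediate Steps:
$c{\left(v,s \right)} = s \left(s + v\right)$
$K{\left(L \right)} = - \frac{40 L^{2}}{3}$ ($K{\left(L \right)} = \frac{- 12 \left(-12 + 22\right) L^{2}}{9} = \frac{\left(-12\right) 10 L^{2}}{9} = \frac{\left(-120\right) L^{2}}{9} = - \frac{40 L^{2}}{3}$)
$z = 10757$ ($z = 2 + \left(263 - 308\right) \left(-239\right) = 2 - -10755 = 2 + 10755 = 10757$)
$z - K{\left(-245 \right)} = 10757 - - \frac{40 \left(-245\right)^{2}}{3} = 10757 - \left(- \frac{40}{3}\right) 60025 = 10757 - - \frac{2401000}{3} = 10757 + \frac{2401000}{3} = \frac{2433271}{3}$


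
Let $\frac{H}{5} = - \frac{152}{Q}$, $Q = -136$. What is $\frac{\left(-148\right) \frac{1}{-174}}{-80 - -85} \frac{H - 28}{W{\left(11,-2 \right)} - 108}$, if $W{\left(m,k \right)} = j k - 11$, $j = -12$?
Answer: $\frac{9398}{234175} \approx 0.040132$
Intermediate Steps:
$W{\left(m,k \right)} = -11 - 12 k$ ($W{\left(m,k \right)} = - 12 k - 11 = -11 - 12 k$)
$H = \frac{95}{17}$ ($H = 5 \left(- \frac{152}{-136}\right) = 5 \left(\left(-152\right) \left(- \frac{1}{136}\right)\right) = 5 \cdot \frac{19}{17} = \frac{95}{17} \approx 5.5882$)
$\frac{\left(-148\right) \frac{1}{-174}}{-80 - -85} \frac{H - 28}{W{\left(11,-2 \right)} - 108} = \frac{\left(-148\right) \frac{1}{-174}}{-80 - -85} \frac{\frac{95}{17} - 28}{\left(-11 - -24\right) - 108} = \frac{\left(-148\right) \left(- \frac{1}{174}\right)}{-80 + 85} \left(- \frac{381}{17 \left(\left(-11 + 24\right) - 108\right)}\right) = \frac{74}{87 \cdot 5} \left(- \frac{381}{17 \left(13 - 108\right)}\right) = \frac{74}{87} \cdot \frac{1}{5} \left(- \frac{381}{17 \left(-95\right)}\right) = \frac{74 \left(\left(- \frac{381}{17}\right) \left(- \frac{1}{95}\right)\right)}{435} = \frac{74}{435} \cdot \frac{381}{1615} = \frac{9398}{234175}$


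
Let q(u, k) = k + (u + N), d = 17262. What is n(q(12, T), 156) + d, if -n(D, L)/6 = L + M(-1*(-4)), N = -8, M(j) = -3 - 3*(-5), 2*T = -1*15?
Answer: 16254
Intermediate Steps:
T = -15/2 (T = (-1*15)/2 = (½)*(-15) = -15/2 ≈ -7.5000)
M(j) = 12 (M(j) = -3 + 15 = 12)
q(u, k) = -8 + k + u (q(u, k) = k + (u - 8) = k + (-8 + u) = -8 + k + u)
n(D, L) = -72 - 6*L (n(D, L) = -6*(L + 12) = -6*(12 + L) = -72 - 6*L)
n(q(12, T), 156) + d = (-72 - 6*156) + 17262 = (-72 - 936) + 17262 = -1008 + 17262 = 16254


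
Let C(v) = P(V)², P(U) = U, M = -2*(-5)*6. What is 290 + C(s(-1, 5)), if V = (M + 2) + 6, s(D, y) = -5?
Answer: 4914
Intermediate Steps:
M = 60 (M = 10*6 = 60)
V = 68 (V = (60 + 2) + 6 = 62 + 6 = 68)
C(v) = 4624 (C(v) = 68² = 4624)
290 + C(s(-1, 5)) = 290 + 4624 = 4914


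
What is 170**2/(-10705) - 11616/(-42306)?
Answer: -3328164/1372381 ≈ -2.4251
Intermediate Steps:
170**2/(-10705) - 11616/(-42306) = 28900*(-1/10705) - 11616*(-1/42306) = -5780/2141 + 176/641 = -3328164/1372381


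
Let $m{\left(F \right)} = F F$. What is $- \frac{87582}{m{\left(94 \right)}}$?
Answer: $- \frac{43791}{4418} \approx -9.912$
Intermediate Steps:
$m{\left(F \right)} = F^{2}$
$- \frac{87582}{m{\left(94 \right)}} = - \frac{87582}{94^{2}} = - \frac{87582}{8836} = \left(-87582\right) \frac{1}{8836} = - \frac{43791}{4418}$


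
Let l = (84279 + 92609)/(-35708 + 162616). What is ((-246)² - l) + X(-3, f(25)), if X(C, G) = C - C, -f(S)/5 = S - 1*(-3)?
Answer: 1919946910/31727 ≈ 60515.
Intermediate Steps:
f(S) = -15 - 5*S (f(S) = -5*(S - 1*(-3)) = -5*(S + 3) = -5*(3 + S) = -15 - 5*S)
X(C, G) = 0
l = 44222/31727 (l = 176888/126908 = 176888*(1/126908) = 44222/31727 ≈ 1.3938)
((-246)² - l) + X(-3, f(25)) = ((-246)² - 1*44222/31727) + 0 = (60516 - 44222/31727) + 0 = 1919946910/31727 + 0 = 1919946910/31727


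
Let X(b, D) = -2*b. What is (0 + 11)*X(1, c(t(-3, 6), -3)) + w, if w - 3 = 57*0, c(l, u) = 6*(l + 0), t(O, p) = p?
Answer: -19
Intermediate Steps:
c(l, u) = 6*l
w = 3 (w = 3 + 57*0 = 3 + 0 = 3)
(0 + 11)*X(1, c(t(-3, 6), -3)) + w = (0 + 11)*(-2*1) + 3 = 11*(-2) + 3 = -22 + 3 = -19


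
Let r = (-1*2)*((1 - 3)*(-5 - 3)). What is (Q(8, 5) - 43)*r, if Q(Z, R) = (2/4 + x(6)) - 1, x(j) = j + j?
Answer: 1008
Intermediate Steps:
x(j) = 2*j
Q(Z, R) = 23/2 (Q(Z, R) = (2/4 + 2*6) - 1 = (2*(¼) + 12) - 1 = (½ + 12) - 1 = 25/2 - 1 = 23/2)
r = -32 (r = -(-4)*(-8) = -2*16 = -32)
(Q(8, 5) - 43)*r = (23/2 - 43)*(-32) = -63/2*(-32) = 1008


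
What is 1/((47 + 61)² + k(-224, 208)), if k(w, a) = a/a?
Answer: 1/11665 ≈ 8.5726e-5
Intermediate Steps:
k(w, a) = 1
1/((47 + 61)² + k(-224, 208)) = 1/((47 + 61)² + 1) = 1/(108² + 1) = 1/(11664 + 1) = 1/11665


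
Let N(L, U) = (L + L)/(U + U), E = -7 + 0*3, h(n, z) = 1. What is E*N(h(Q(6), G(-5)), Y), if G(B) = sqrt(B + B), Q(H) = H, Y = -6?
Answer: 7/6 ≈ 1.1667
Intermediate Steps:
G(B) = sqrt(2)*sqrt(B) (G(B) = sqrt(2*B) = sqrt(2)*sqrt(B))
E = -7 (E = -7 + 0 = -7)
N(L, U) = L/U (N(L, U) = (2*L)/((2*U)) = (2*L)*(1/(2*U)) = L/U)
E*N(h(Q(6), G(-5)), Y) = -7/(-6) = -7*(-1)/6 = -7*(-1/6) = 7/6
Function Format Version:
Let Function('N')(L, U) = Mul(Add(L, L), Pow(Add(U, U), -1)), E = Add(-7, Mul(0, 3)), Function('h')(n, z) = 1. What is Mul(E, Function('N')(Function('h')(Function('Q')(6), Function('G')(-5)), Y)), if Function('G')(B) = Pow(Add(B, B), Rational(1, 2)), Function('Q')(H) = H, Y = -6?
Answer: Rational(7, 6) ≈ 1.1667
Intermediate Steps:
Function('G')(B) = Mul(Pow(2, Rational(1, 2)), Pow(B, Rational(1, 2))) (Function('G')(B) = Pow(Mul(2, B), Rational(1, 2)) = Mul(Pow(2, Rational(1, 2)), Pow(B, Rational(1, 2))))
E = -7 (E = Add(-7, 0) = -7)
Function('N')(L, U) = Mul(L, Pow(U, -1)) (Function('N')(L, U) = Mul(Mul(2, L), Pow(Mul(2, U), -1)) = Mul(Mul(2, L), Mul(Rational(1, 2), Pow(U, -1))) = Mul(L, Pow(U, -1)))
Mul(E, Function('N')(Function('h')(Function('Q')(6), Function('G')(-5)), Y)) = Mul(-7, Mul(1, Pow(-6, -1))) = Mul(-7, Mul(1, Rational(-1, 6))) = Mul(-7, Rational(-1, 6)) = Rational(7, 6)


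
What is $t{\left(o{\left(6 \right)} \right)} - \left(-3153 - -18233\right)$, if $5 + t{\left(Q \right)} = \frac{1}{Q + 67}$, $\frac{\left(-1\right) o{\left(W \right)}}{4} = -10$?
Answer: $- \frac{1614094}{107} \approx -15085.0$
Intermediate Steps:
$o{\left(W \right)} = 40$ ($o{\left(W \right)} = \left(-4\right) \left(-10\right) = 40$)
$t{\left(Q \right)} = -5 + \frac{1}{67 + Q}$ ($t{\left(Q \right)} = -5 + \frac{1}{Q + 67} = -5 + \frac{1}{67 + Q}$)
$t{\left(o{\left(6 \right)} \right)} - \left(-3153 - -18233\right) = \frac{-334 - 200}{67 + 40} - \left(-3153 - -18233\right) = \frac{-334 - 200}{107} - \left(-3153 + 18233\right) = \frac{1}{107} \left(-534\right) - 15080 = - \frac{534}{107} - 15080 = - \frac{1614094}{107}$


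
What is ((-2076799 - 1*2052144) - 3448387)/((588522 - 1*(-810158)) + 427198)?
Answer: -3788665/912939 ≈ -4.1500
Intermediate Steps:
((-2076799 - 1*2052144) - 3448387)/((588522 - 1*(-810158)) + 427198) = ((-2076799 - 2052144) - 3448387)/((588522 + 810158) + 427198) = (-4128943 - 3448387)/(1398680 + 427198) = -7577330/1825878 = -7577330*1/1825878 = -3788665/912939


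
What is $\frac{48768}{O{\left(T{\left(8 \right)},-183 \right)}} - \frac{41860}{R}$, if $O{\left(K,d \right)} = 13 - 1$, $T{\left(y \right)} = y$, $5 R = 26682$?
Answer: $\frac{54113174}{13341} \approx 4056.2$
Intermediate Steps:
$R = \frac{26682}{5}$ ($R = \frac{1}{5} \cdot 26682 = \frac{26682}{5} \approx 5336.4$)
$O{\left(K,d \right)} = 12$ ($O{\left(K,d \right)} = 13 - 1 = 12$)
$\frac{48768}{O{\left(T{\left(8 \right)},-183 \right)}} - \frac{41860}{R} = \frac{48768}{12} - \frac{41860}{\frac{26682}{5}} = 48768 \cdot \frac{1}{12} - \frac{104650}{13341} = 4064 - \frac{104650}{13341} = \frac{54113174}{13341}$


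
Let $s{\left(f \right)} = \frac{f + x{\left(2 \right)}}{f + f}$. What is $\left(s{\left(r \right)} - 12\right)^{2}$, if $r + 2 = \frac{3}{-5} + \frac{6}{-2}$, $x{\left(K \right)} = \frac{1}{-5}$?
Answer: $\frac{413449}{3136} \approx 131.84$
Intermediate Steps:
$x{\left(K \right)} = - \frac{1}{5}$
$r = - \frac{28}{5}$ ($r = -2 + \left(\frac{3}{-5} + \frac{6}{-2}\right) = -2 + \left(3 \left(- \frac{1}{5}\right) + 6 \left(- \frac{1}{2}\right)\right) = -2 - \frac{18}{5} = - \frac{28}{5} \approx -5.6$)
$s{\left(f \right)} = \frac{- \frac{1}{5} + f}{2 f}$ ($s{\left(f \right)} = \frac{f - \frac{1}{5}}{f + f} = \frac{- \frac{1}{5} + f}{2 f}$)
$\left(s{\left(r \right)} - 12\right)^{2} = \left(\frac{-1 + 5 \left(- \frac{28}{5}\right)}{10 \left(- \frac{28}{5}\right)} - 12\right)^{2} = \left(\frac{1}{10} \left(- \frac{5}{28}\right) \left(-1 - 28\right) - 12\right)^{2} = \left(\frac{1}{10} \left(- \frac{5}{28}\right) \left(-29\right) - 12\right)^{2} = \left(\frac{29}{56} - 12\right)^{2} = \left(- \frac{643}{56}\right)^{2} = \frac{413449}{3136}$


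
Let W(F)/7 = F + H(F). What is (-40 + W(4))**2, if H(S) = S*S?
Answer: 10000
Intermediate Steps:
H(S) = S**2
W(F) = 7*F + 7*F**2 (W(F) = 7*(F + F**2) = 7*F + 7*F**2)
(-40 + W(4))**2 = (-40 + 7*4*(1 + 4))**2 = (-40 + 7*4*5)**2 = (-40 + 140)**2 = 100**2 = 10000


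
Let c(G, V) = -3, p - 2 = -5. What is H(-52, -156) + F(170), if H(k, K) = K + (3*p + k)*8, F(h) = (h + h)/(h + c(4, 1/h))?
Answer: -107208/167 ≈ -641.96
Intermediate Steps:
p = -3 (p = 2 - 5 = -3)
F(h) = 2*h/(-3 + h) (F(h) = (h + h)/(h - 3) = (2*h)/(-3 + h) = 2*h/(-3 + h))
H(k, K) = -72 + K + 8*k (H(k, K) = K + (3*(-3) + k)*8 = K + (-9 + k)*8 = K + (-72 + 8*k) = -72 + K + 8*k)
H(-52, -156) + F(170) = (-72 - 156 + 8*(-52)) + 2*170/(-3 + 170) = (-72 - 156 - 416) + 2*170/167 = -644 + 2*170*(1/167) = -644 + 340/167 = -107208/167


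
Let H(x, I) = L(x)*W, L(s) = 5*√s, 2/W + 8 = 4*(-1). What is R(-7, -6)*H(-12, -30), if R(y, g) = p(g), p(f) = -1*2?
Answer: 10*I*√3/3 ≈ 5.7735*I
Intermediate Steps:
W = -⅙ (W = 2/(-8 + 4*(-1)) = 2/(-8 - 4) = 2/(-12) = 2*(-1/12) = -⅙ ≈ -0.16667)
p(f) = -2
R(y, g) = -2
H(x, I) = -5*√x/6 (H(x, I) = (5*√x)*(-⅙) = -5*√x/6)
R(-7, -6)*H(-12, -30) = -(-5)*√(-12)/3 = -(-5)*2*I*√3/3 = -(-10)*I*√3/3 = 10*I*√3/3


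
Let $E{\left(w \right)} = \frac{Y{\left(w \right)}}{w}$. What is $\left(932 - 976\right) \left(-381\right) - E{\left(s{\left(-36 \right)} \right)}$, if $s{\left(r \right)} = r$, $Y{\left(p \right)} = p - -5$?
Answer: $\frac{603473}{36} \approx 16763.0$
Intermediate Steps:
$Y{\left(p \right)} = 5 + p$ ($Y{\left(p \right)} = p + 5 = 5 + p$)
$E{\left(w \right)} = \frac{5 + w}{w}$
$\left(932 - 976\right) \left(-381\right) - E{\left(s{\left(-36 \right)} \right)} = \left(932 - 976\right) \left(-381\right) - \frac{5 - 36}{-36} = \left(-44\right) \left(-381\right) - \left(- \frac{1}{36}\right) \left(-31\right) = 16764 - \frac{31}{36} = \frac{603473}{36}$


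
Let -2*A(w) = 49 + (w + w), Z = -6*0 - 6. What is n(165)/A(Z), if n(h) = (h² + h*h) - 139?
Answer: -108622/37 ≈ -2935.7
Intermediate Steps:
Z = -6 (Z = 0 - 6 = -6)
n(h) = -139 + 2*h² (n(h) = (h² + h²) - 139 = 2*h² - 139 = -139 + 2*h²)
A(w) = -49/2 - w (A(w) = -(49 + (w + w))/2 = -(49 + 2*w)/2 = -49/2 - w)
n(165)/A(Z) = (-139 + 2*165²)/(-49/2 - 1*(-6)) = (-139 + 2*27225)/(-49/2 + 6) = (-139 + 54450)/(-37/2) = 54311*(-2/37) = -108622/37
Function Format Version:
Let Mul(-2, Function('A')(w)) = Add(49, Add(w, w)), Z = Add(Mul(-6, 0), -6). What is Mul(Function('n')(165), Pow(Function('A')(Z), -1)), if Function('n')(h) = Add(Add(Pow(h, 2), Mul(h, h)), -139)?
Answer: Rational(-108622, 37) ≈ -2935.7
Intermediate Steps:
Z = -6 (Z = Add(0, -6) = -6)
Function('n')(h) = Add(-139, Mul(2, Pow(h, 2))) (Function('n')(h) = Add(Add(Pow(h, 2), Pow(h, 2)), -139) = Add(Mul(2, Pow(h, 2)), -139) = Add(-139, Mul(2, Pow(h, 2))))
Function('A')(w) = Add(Rational(-49, 2), Mul(-1, w)) (Function('A')(w) = Mul(Rational(-1, 2), Add(49, Add(w, w))) = Mul(Rational(-1, 2), Add(49, Mul(2, w))) = Add(Rational(-49, 2), Mul(-1, w)))
Mul(Function('n')(165), Pow(Function('A')(Z), -1)) = Mul(Add(-139, Mul(2, Pow(165, 2))), Pow(Add(Rational(-49, 2), Mul(-1, -6)), -1)) = Mul(Add(-139, Mul(2, 27225)), Pow(Add(Rational(-49, 2), 6), -1)) = Mul(Add(-139, 54450), Pow(Rational(-37, 2), -1)) = Mul(54311, Rational(-2, 37)) = Rational(-108622, 37)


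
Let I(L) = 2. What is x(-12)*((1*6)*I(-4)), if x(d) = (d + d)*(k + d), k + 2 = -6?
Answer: 5760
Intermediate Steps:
k = -8 (k = -2 - 6 = -8)
x(d) = 2*d*(-8 + d) (x(d) = (d + d)*(-8 + d) = (2*d)*(-8 + d) = 2*d*(-8 + d))
x(-12)*((1*6)*I(-4)) = (2*(-12)*(-8 - 12))*((1*6)*2) = (2*(-12)*(-20))*(6*2) = 480*12 = 5760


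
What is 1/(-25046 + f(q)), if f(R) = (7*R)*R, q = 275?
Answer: 1/504329 ≈ 1.9828e-6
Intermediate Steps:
f(R) = 7*R²
1/(-25046 + f(q)) = 1/(-25046 + 7*275²) = 1/(-25046 + 7*75625) = 1/(-25046 + 529375) = 1/504329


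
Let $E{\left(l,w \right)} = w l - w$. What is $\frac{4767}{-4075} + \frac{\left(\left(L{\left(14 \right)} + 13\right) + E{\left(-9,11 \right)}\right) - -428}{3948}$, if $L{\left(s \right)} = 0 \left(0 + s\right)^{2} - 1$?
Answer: $- \frac{2912561}{2681350} \approx -1.0862$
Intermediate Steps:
$L{\left(s \right)} = -1$ ($L{\left(s \right)} = 0 s^{2} - 1 = 0 - 1 = -1$)
$E{\left(l,w \right)} = - w + l w$ ($E{\left(l,w \right)} = l w - w = - w + l w$)
$\frac{4767}{-4075} + \frac{\left(\left(L{\left(14 \right)} + 13\right) + E{\left(-9,11 \right)}\right) - -428}{3948} = \frac{4767}{-4075} + \frac{\left(\left(-1 + 13\right) + 11 \left(-1 - 9\right)\right) - -428}{3948} = 4767 \left(- \frac{1}{4075}\right) + \left(\left(12 + 11 \left(-10\right)\right) + 428\right) \frac{1}{3948} = - \frac{4767}{4075} + \left(\left(12 - 110\right) + 428\right) \frac{1}{3948} = - \frac{4767}{4075} + \left(-98 + 428\right) \frac{1}{3948} = - \frac{4767}{4075} + 330 \cdot \frac{1}{3948} = - \frac{4767}{4075} + \frac{55}{658} = - \frac{2912561}{2681350}$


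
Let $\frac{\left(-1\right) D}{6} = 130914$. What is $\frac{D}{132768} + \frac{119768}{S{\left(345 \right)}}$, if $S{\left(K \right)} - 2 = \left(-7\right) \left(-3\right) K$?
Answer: $\frac{283582091}{26726936} \approx 10.61$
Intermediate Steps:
$D = -785484$ ($D = \left(-6\right) 130914 = -785484$)
$S{\left(K \right)} = 2 + 21 K$ ($S{\left(K \right)} = 2 + \left(-7\right) \left(-3\right) K = 2 + 21 K$)
$\frac{D}{132768} + \frac{119768}{S{\left(345 \right)}} = - \frac{785484}{132768} + \frac{119768}{2 + 21 \cdot 345} = \left(-785484\right) \frac{1}{132768} + \frac{119768}{2 + 7245} = - \frac{21819}{3688} + \frac{119768}{7247} = \frac{283582091}{26726936}$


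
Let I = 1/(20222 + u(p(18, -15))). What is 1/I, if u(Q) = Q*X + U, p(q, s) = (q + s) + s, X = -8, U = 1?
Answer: 20319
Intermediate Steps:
p(q, s) = q + 2*s
u(Q) = 1 - 8*Q (u(Q) = Q*(-8) + 1 = -8*Q + 1 = 1 - 8*Q)
I = 1/20319 (I = 1/(20222 + (1 - 8*(18 + 2*(-15)))) = 1/(20222 + (1 - 8*(18 - 30))) = 1/(20222 + (1 - 8*(-12))) = 1/(20222 + (1 + 96)) = 1/(20222 + 97) = 1/20319 ≈ 4.9215e-5)
1/I = 1/(1/20319) = 20319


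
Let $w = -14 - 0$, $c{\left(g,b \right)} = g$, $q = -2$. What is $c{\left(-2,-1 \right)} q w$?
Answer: $-56$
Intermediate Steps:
$w = -14$ ($w = -14 + 0 = -14$)
$c{\left(-2,-1 \right)} q w = \left(-2\right) \left(-2\right) \left(-14\right) = 4 \left(-14\right) = -56$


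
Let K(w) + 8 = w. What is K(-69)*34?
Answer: -2618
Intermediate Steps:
K(w) = -8 + w
K(-69)*34 = (-8 - 69)*34 = -77*34 = -2618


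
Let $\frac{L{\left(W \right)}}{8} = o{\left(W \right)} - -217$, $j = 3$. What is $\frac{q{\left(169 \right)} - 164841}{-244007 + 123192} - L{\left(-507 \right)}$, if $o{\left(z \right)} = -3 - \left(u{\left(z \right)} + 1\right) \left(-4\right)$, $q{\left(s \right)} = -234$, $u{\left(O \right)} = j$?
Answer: $- \frac{44426905}{24163} \approx -1838.6$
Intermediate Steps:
$u{\left(O \right)} = 3$
$o{\left(z \right)} = 13$ ($o{\left(z \right)} = -3 - \left(3 + 1\right) \left(-4\right) = -3 - 4 \left(-4\right) = -3 - -16 = -3 + 16 = 13$)
$L{\left(W \right)} = 1840$ ($L{\left(W \right)} = 8 \left(13 - -217\right) = 8 \left(13 + 217\right) = 8 \cdot 230 = 1840$)
$\frac{q{\left(169 \right)} - 164841}{-244007 + 123192} - L{\left(-507 \right)} = \frac{-234 - 164841}{-244007 + 123192} - 1840 = - \frac{165075}{-120815} - 1840 = \left(-165075\right) \left(- \frac{1}{120815}\right) - 1840 = \frac{33015}{24163} - 1840 = - \frac{44426905}{24163}$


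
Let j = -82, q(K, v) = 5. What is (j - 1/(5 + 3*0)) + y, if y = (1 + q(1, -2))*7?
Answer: -201/5 ≈ -40.200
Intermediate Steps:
y = 42 (y = (1 + 5)*7 = 6*7 = 42)
(j - 1/(5 + 3*0)) + y = (-82 - 1/(5 + 3*0)) + 42 = (-82 - 1/(5 + 0)) + 42 = (-82 - 1/5) + 42 = (-82 - 1*⅕) + 42 = (-82 - ⅕) + 42 = -411/5 + 42 = -201/5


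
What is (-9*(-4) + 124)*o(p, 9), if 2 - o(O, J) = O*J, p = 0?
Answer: 320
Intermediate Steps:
o(O, J) = 2 - J*O (o(O, J) = 2 - O*J = 2 - J*O)
(-9*(-4) + 124)*o(p, 9) = (-9*(-4) + 124)*(2 - 1*9*0) = (36 + 124)*(2 + 0) = 160*2 = 320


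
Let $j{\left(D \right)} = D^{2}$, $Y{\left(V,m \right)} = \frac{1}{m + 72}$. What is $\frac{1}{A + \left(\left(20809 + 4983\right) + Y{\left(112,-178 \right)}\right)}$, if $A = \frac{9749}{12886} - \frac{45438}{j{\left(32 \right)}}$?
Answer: $\frac{174837248}{4501774864039} \approx 3.8837 \cdot 10^{-5}$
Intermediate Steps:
$Y{\left(V,m \right)} = \frac{1}{72 + m}$
$A = - \frac{143882773}{3298816}$ ($A = \frac{9749}{12886} - \frac{45438}{32^{2}} = 9749 \cdot \frac{1}{12886} - \frac{45438}{1024} = \frac{9749}{12886} - \frac{22719}{512} = - \frac{143882773}{3298816} \approx -43.616$)
$\frac{1}{A + \left(\left(20809 + 4983\right) + Y{\left(112,-178 \right)}\right)} = \frac{1}{- \frac{143882773}{3298816} + \left(\left(20809 + 4983\right) + \frac{1}{72 - 178}\right)} = \frac{1}{- \frac{143882773}{3298816} + \left(25792 + \frac{1}{-106}\right)} = \frac{1}{- \frac{143882773}{3298816} + \left(25792 - \frac{1}{106}\right)} = \frac{1}{- \frac{143882773}{3298816} + \frac{2733951}{106}} = \frac{1}{\frac{4501774864039}{174837248}} = \frac{174837248}{4501774864039}$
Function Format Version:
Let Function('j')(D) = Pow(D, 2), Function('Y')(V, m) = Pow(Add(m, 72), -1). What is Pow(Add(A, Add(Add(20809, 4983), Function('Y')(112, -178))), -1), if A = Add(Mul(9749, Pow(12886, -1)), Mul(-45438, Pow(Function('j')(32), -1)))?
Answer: Rational(174837248, 4501774864039) ≈ 3.8837e-5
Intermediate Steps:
Function('Y')(V, m) = Pow(Add(72, m), -1)
A = Rational(-143882773, 3298816) (A = Add(Mul(9749, Pow(12886, -1)), Mul(-45438, Pow(Pow(32, 2), -1))) = Add(Mul(9749, Rational(1, 12886)), Mul(-45438, Pow(1024, -1))) = Add(Rational(9749, 12886), Mul(-45438, Rational(1, 1024))) = Add(Rational(9749, 12886), Rational(-22719, 512)) = Rational(-143882773, 3298816) ≈ -43.616)
Pow(Add(A, Add(Add(20809, 4983), Function('Y')(112, -178))), -1) = Pow(Add(Rational(-143882773, 3298816), Add(Add(20809, 4983), Pow(Add(72, -178), -1))), -1) = Pow(Add(Rational(-143882773, 3298816), Add(25792, Pow(-106, -1))), -1) = Pow(Add(Rational(-143882773, 3298816), Add(25792, Rational(-1, 106))), -1) = Pow(Add(Rational(-143882773, 3298816), Rational(2733951, 106)), -1) = Pow(Rational(4501774864039, 174837248), -1) = Rational(174837248, 4501774864039)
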